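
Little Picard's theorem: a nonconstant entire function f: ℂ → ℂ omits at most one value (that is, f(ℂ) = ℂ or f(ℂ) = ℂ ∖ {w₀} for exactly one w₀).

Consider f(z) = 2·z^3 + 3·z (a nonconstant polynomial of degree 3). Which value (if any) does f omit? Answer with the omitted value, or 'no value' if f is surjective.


Little Picard bounds the complement of f(ℂ) to at most one point.
For every w ∈ ℂ, the equation p(z) − w = 0 is a nonconstant polynomial in z and hence has at least one root by the fundamental theorem of algebra. So p is surjective onto ℂ, omitting no value.

Omitted value: no value.


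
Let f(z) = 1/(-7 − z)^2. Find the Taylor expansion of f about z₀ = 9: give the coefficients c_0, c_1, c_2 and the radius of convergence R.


Let w = z − z₀, so z = z₀ + w.
Then -7 − z = -7 − (z₀ + w) = (-7 − z₀) − w = -16 − w.
f(z) = 1/(-16 − w)^2 = (1/(-16)^2) · (1 − w/(-16))^{−2}.
By the binomial series (1−u)^{−2} = Σ_{n≥0} C(n+1, 1) u^n for |u|<1, with u = w/(-16):
  c_n = C(n+1, 1) / (-16)^(n+2).
  c_0 = 1/(-16)^2 = 1/256.
  c_1 = 2/(-16)^3 = -1/2048.
  c_2 = 3/(-16)^4 = 3/65536.
The series is valid for |w/d| < 1, i.e. |z − z₀| < |d|.
Radius of convergence: R = |-7 − z₀| = |-16| = 16 (distance from z₀ to the singularity z = -7).

c_0 = 1/256, c_1 = -1/2048, c_2 = 3/65536; R = 16.


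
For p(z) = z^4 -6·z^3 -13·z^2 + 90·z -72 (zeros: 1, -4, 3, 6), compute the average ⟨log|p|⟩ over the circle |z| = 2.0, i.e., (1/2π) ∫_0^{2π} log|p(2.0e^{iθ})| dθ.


Zeros: -4, 1, 3, 6; r = 2.0.
Inside |z| < r: 1. Outside (|z| ≥ r): -4, 3, 6.
p(0) = -72, so log|p(0)| = log(72) = 4.2767.
Apply Jensen: I(r) = log|p(0)| + Σ_k log(r/|z_k|), summed over zeros inside |z| < r.
  log(r/|z_k|) for z_k = 1: log(2.0/1) = 0.6931
  Outside zeros (-4, 3, 6) contribute nothing to the Jensen sum.
Sum over inside zeros: 0.6931.
I(r) = log|p(0)| + (inside sum) = 4.2767 + 0.6931 = 4.9698.
Note: since some zeros are outside |z| ≤ r, the simplified n·log(r) form does NOT apply — only the inside zeros contribute.

I(r) ≈ 4.9698.


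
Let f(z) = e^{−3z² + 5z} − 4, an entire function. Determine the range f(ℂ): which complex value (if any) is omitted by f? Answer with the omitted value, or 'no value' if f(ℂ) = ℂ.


Little Picard bounds the complement of f(ℂ) to at most one point.
The exponent g(z) = −3z² + 5z is a nonconstant polynomial, hence surjective onto ℂ. So e^{g(z)} takes every value in {e^w : w ∈ ℂ} = ℂ ∖ {0}. Adding -4 shifts the range to ℂ ∖ {-4}. f omits exactly -4.

Omitted value: -4.


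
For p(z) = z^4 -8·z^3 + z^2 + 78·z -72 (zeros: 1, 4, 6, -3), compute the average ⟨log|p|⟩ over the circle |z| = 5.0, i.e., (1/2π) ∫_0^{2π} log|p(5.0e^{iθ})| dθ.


Zeros: -3, 1, 4, 6; r = 5.0.
Inside |z| < r: -3, 1, 4. Outside (|z| ≥ r): 6.
p(0) = -72, so log|p(0)| = log(72) = 4.2767.
Apply Jensen: I(r) = log|p(0)| + Σ_k log(r/|z_k|), summed over zeros inside |z| < r.
  log(r/|z_k|) for z_k = 1: log(5.0/1) = 1.6094
  log(r/|z_k|) for z_k = 4: log(5.0/4) = 0.2231
  log(r/|z_k|) for z_k = -3: log(5.0/3) = 0.5108
  Outside zeros (6) contribute nothing to the Jensen sum.
Sum over inside zeros: 2.3434.
I(r) = log|p(0)| + (inside sum) = 4.2767 + 2.3434 = 6.6201.
Note: since some zeros are outside |z| ≤ r, the simplified n·log(r) form does NOT apply — only the inside zeros contribute.

I(r) ≈ 6.6201.


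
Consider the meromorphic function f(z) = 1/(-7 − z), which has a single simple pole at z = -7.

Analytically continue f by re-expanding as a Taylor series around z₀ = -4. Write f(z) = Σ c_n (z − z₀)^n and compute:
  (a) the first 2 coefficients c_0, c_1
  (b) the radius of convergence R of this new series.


Let w = z − z₀, so z = z₀ + w.
Then -7 − z = -7 − (z₀ + w) = (-7 − z₀) − w = -3 − w.
f(z) = 1/(-3 − w) = (1/(-3)) · 1/(1 − w/(-3)) = Σ_{n≥0} w^n / (-3)^(n+1).
So c_n = 1/(-3)^(n+1):
  c_0 = 1/(-3)^1 = -1/3.
  c_1 = 1/(-3)^2 = 1/9.
The series is valid for |w/d| < 1, i.e. |z − z₀| < |d|.
Radius of convergence: R = |-7 − z₀| = |-3| = 3 (distance from z₀ to the singularity z = -7).

c_0 = -1/3, c_1 = 1/9; R = 3.


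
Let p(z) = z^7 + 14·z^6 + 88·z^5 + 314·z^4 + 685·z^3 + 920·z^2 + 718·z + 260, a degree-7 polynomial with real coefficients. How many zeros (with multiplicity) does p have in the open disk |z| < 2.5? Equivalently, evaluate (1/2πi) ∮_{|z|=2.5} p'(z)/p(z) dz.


The zeros of p are: (-1 + 1i), (-1 - 1i), (-2 + 1i), (-2 - 1i), -2, (-3 + 2i), (-3 - 2i).
Their magnitudes are: 1.414, 1.414, 2.236, 2.236, 2, 3.606, 3.606.
Zeros with |z| < R = 2.5: (-1 + 1i), (-1 - 1i), (-2 + 1i), (-2 - 1i), -2.
Count = 5.
By the argument principle, (1/2πi) ∮_{|z|=R} p'(z)/p(z) dz equals exactly this count.

Number of zeros inside |z| < 2.5: 5.


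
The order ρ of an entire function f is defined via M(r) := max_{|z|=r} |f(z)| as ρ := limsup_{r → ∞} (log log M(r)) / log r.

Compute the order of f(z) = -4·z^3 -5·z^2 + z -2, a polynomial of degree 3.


|f(z)| ≤ Σ|c_k|·r^k = O(r^3) as r → ∞. Polynomial growth is O(e^{r^ε}) for every ε > 0 (since r^3/e^{r^ε} → 0), so ρ ≤ ε for all ε > 0, i.e. ρ = 0. Every nonconstant polynomial has order 0.
Therefore ρ = 0.

Order ρ = 0.


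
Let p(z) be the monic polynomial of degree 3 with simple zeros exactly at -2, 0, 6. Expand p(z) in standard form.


The polynomial is p(z) = ∏_{α ∈ S} (z − α), where S = {-2, 0, 6}.
Expanding the product yields: p(z) = z^3 -4·z^2 -12·z.
The resulting polynomial has degree 3 and real coefficients as required.

p(z) = z^3 -4·z^2 -12·z.


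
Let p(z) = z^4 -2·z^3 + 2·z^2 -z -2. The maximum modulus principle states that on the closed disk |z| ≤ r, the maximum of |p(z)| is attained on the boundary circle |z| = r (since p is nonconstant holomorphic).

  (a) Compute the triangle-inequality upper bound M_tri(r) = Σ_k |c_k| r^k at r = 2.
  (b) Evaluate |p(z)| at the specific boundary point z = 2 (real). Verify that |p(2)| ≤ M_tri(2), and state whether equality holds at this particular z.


Coefficients: c_0 = -2, c_1 = -1, c_2 = 2, c_3 = -2, c_4 = 1. Radius r = 2.
Part (a). Triangle bound: M_tri(r) = Σ_k |c_k| r^k
  = |-2|·2^0 + |-1|·2^1 + |2|·2^2 + |-2|·2^3 + |1|·2^4
  = 2 + 2 + 8 + 16 + 16 = 44.
This bounds M(r) := max_{|z|=r} |p(z)| from above; equality holds iff all terms c_k z^k can be made to align in phase at a single z on |z|=r.
Part (b). At z = 2 (real, on the circle |z| = r):
  p(2) = (-2)·2^0 + (-1)·2^1 + (2)·2^2 + (-2)·2^3 + (1)·2^4 = 4.
  |p(2)| = 4.
Check: |p(2)| = 4 ≤ 44 = M_tri(2). ✓ Equality does not hold at z = 2 (the coefficients have mixed signs, so the terms do not all align in phase there).

M_tri(2) = 44; |p(2)| = 4; equality at z=2: no.


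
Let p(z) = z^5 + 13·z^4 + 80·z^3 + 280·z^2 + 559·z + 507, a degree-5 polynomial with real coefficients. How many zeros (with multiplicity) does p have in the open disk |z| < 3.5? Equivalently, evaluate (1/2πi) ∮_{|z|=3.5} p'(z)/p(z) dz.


The zeros of p are: (-3 + 2i), (-3 - 2i), -3, (-2 + 3i), (-2 - 3i).
Their magnitudes are: 3.606, 3.606, 3, 3.606, 3.606.
Zeros with |z| < R = 3.5: -3.
Count = 1.
By the argument principle, (1/2πi) ∮_{|z|=R} p'(z)/p(z) dz equals exactly this count.

Number of zeros inside |z| < 3.5: 1.


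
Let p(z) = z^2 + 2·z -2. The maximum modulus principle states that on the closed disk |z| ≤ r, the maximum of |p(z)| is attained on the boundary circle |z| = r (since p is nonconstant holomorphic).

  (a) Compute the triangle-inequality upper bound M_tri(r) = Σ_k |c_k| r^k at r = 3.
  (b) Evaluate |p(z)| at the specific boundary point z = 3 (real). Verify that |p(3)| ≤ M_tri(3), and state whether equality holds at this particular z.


Coefficients: c_0 = -2, c_1 = 2, c_2 = 1. Radius r = 3.
Part (a). Triangle bound: M_tri(r) = Σ_k |c_k| r^k
  = |-2|·3^0 + |2|·3^1 + |1|·3^2
  = 2 + 6 + 9 = 17.
This bounds M(r) := max_{|z|=r} |p(z)| from above; equality holds iff all terms c_k z^k can be made to align in phase at a single z on |z|=r.
Part (b). At z = 3 (real, on the circle |z| = r):
  p(3) = (-2)·3^0 + (2)·3^1 + (1)·3^2 = 13.
  |p(3)| = 13.
Check: |p(3)| = 13 ≤ 17 = M_tri(3). ✓ Equality does not hold at z = 3 (the coefficients have mixed signs, so the terms do not all align in phase there).

M_tri(3) = 17; |p(3)| = 13; equality at z=3: no.


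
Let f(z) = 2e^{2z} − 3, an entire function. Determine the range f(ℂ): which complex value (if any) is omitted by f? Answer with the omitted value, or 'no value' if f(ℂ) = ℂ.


Little Picard bounds the complement of f(ℂ) to at most one point.
e^{2z} is never zero on ℂ, so 2·e^{2z} takes every value in ℂ ∖ {0}. Adding -3 shifts the range to ℂ ∖ {-3}. Thus f omits exactly the value -3.

Omitted value: -3.


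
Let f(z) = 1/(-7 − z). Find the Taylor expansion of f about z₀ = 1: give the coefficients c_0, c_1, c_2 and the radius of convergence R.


Let w = z − z₀, so z = z₀ + w.
Then -7 − z = -7 − (z₀ + w) = (-7 − z₀) − w = -8 − w.
f(z) = 1/(-8 − w) = (1/(-8)) · 1/(1 − w/(-8)) = Σ_{n≥0} w^n / (-8)^(n+1).
So c_n = 1/(-8)^(n+1):
  c_0 = 1/(-8)^1 = -1/8.
  c_1 = 1/(-8)^2 = 1/64.
  c_2 = 1/(-8)^3 = -1/512.
The series is valid for |w/d| < 1, i.e. |z − z₀| < |d|.
Radius of convergence: R = |-7 − z₀| = |-8| = 8 (distance from z₀ to the singularity z = -7).

c_0 = -1/8, c_1 = 1/64, c_2 = -1/512; R = 8.


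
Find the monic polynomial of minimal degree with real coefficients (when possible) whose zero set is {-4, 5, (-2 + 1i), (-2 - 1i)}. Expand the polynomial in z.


The polynomial is p(z) = ∏_{α ∈ S} (z − α), where S = {-4, 5, (-2 + 1i), (-2 - 1i)}.
Expanding the product yields: p(z) = z^4 + 3·z^3 -19·z^2 -85·z -100.
Note conjugate pairs combine to real quadratics: (z − (-2+1i))(z − (-2−1i)) = z² + 4z + 5.
The resulting polynomial has degree 4 and real coefficients as required.

p(z) = z^4 + 3·z^3 -19·z^2 -85·z -100.


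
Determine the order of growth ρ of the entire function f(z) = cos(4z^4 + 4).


Write cos(w) = (e^{iw} ± e^{−iw})/(2 or 2i), so |cos(w)| ≤ e^{|w|}. With w = 4z^4 + 4, |w| ≤ 4r^4 + 4 on |z|=r, giving M(r) ≤ e^{4r^4 + 4} and ρ ≤ 4. For the lower bound, choose z on |z|=r with 4z^4 purely imaginary of modulus 4r^4; then |cos(4z^4 + 4)| grows like e^{4r^4}/2, so ρ ≥ 4. Hence ρ = 4.
Therefore ρ = 4.

Order ρ = 4.


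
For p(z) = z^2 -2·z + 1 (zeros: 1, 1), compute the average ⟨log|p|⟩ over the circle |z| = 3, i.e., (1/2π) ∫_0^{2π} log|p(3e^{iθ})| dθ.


Zeros: 1, 1; r = 3.
Inside |z| < r: 1, 1. Outside (|z| ≥ r): ∅.
p(0) = 1, so log|p(0)| = log(1) = 0.0000.
Apply Jensen: I(r) = log|p(0)| + Σ_k log(r/|z_k|), summed over zeros inside |z| < r.
  log(r/|z_k|) for z_k = 1: log(3/1) = 1.0986
  log(r/|z_k|) for z_k = 1: log(3/1) = 1.0986
Sum over inside zeros: 2.1972.
I(r) = log|p(0)| + (inside sum) = 0.0000 + 2.1972 = 2.1972.
Closed form (all zeros inside, monic): I(r) = n·log(r) = 2·log(3) = 2.1972. ✓

I(r) ≈ 2.1972.


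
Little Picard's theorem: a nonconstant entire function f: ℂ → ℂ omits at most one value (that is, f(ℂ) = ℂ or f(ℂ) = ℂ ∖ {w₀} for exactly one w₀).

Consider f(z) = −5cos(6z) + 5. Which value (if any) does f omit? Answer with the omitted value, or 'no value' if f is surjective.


Little Picard bounds the complement of f(ℂ) to at most one point.
cos is entire and surjective onto ℂ: for every w ∈ ℂ, cos(ζ) = w has a solution ζ ∈ ℂ (e.g., via the complex inverse arccos). With ζ = 6z this gives z = ζ/(6). Then -5·cos(6z) takes every value in -5·ℂ = ℂ, and adding 5 is a bijection of ℂ. So f is surjective and omits no value. (Note: only on the real line is cos bounded by [−1, 1].)

Omitted value: no value.


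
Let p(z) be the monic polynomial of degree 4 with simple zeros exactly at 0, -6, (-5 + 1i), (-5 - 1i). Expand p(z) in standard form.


The polynomial is p(z) = ∏_{α ∈ S} (z − α), where S = {0, -6, (-5 + 1i), (-5 - 1i)}.
Expanding the product yields: p(z) = z^4 + 16·z^3 + 86·z^2 + 156·z.
Note conjugate pairs combine to real quadratics: (z − (-5+1i))(z − (-5−1i)) = z² + 10z + 26.
The resulting polynomial has degree 4 and real coefficients as required.

p(z) = z^4 + 16·z^3 + 86·z^2 + 156·z.


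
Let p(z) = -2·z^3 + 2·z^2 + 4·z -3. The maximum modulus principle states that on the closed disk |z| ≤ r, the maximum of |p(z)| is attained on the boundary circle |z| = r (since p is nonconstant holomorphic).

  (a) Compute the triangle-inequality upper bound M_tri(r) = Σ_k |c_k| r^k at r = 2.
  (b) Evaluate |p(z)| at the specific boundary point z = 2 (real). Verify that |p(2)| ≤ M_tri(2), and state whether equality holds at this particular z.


Coefficients: c_0 = -3, c_1 = 4, c_2 = 2, c_3 = -2. Radius r = 2.
Part (a). Triangle bound: M_tri(r) = Σ_k |c_k| r^k
  = |-3|·2^0 + |4|·2^1 + |2|·2^2 + |-2|·2^3
  = 3 + 8 + 8 + 16 = 35.
This bounds M(r) := max_{|z|=r} |p(z)| from above; equality holds iff all terms c_k z^k can be made to align in phase at a single z on |z|=r.
Part (b). At z = 2 (real, on the circle |z| = r):
  p(2) = (-3)·2^0 + (4)·2^1 + (2)·2^2 + (-2)·2^3 = -3.
  |p(2)| = 3.
Check: |p(2)| = 3 ≤ 35 = M_tri(2). ✓ Equality does not hold at z = 2 (the coefficients have mixed signs, so the terms do not all align in phase there).

M_tri(2) = 35; |p(2)| = 3; equality at z=2: no.


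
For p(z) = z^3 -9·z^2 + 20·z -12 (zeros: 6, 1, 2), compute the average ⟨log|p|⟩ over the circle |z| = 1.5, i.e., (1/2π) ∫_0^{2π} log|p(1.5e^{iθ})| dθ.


Zeros: 1, 2, 6; r = 1.5.
Inside |z| < r: 1. Outside (|z| ≥ r): 2, 6.
p(0) = -12, so log|p(0)| = log(12) = 2.4849.
Apply Jensen: I(r) = log|p(0)| + Σ_k log(r/|z_k|), summed over zeros inside |z| < r.
  log(r/|z_k|) for z_k = 1: log(1.5/1) = 0.4055
  Outside zeros (2, 6) contribute nothing to the Jensen sum.
Sum over inside zeros: 0.4055.
I(r) = log|p(0)| + (inside sum) = 2.4849 + 0.4055 = 2.8904.
Note: since some zeros are outside |z| ≤ r, the simplified n·log(r) form does NOT apply — only the inside zeros contribute.

I(r) ≈ 2.8904.


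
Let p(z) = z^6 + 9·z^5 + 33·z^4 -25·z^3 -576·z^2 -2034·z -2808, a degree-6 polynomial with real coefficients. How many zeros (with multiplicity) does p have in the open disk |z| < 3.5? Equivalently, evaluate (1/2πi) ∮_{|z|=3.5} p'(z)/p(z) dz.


The zeros of p are: (-3 + 3i), (-3 - 3i), -3, (-2 + 3i), (-2 - 3i), 4.
Their magnitudes are: 4.243, 4.243, 3, 3.606, 3.606, 4.
Zeros with |z| < R = 3.5: -3.
Count = 1.
By the argument principle, (1/2πi) ∮_{|z|=R} p'(z)/p(z) dz equals exactly this count.

Number of zeros inside |z| < 3.5: 1.


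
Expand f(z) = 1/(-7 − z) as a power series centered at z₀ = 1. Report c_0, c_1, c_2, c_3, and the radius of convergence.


Let w = z − z₀, so z = z₀ + w.
Then -7 − z = -7 − (z₀ + w) = (-7 − z₀) − w = -8 − w.
f(z) = 1/(-8 − w) = (1/(-8)) · 1/(1 − w/(-8)) = Σ_{n≥0} w^n / (-8)^(n+1).
So c_n = 1/(-8)^(n+1):
  c_0 = 1/(-8)^1 = -1/8.
  c_1 = 1/(-8)^2 = 1/64.
  c_2 = 1/(-8)^3 = -1/512.
  c_3 = 1/(-8)^4 = 1/4096.
The series is valid for |w/d| < 1, i.e. |z − z₀| < |d|.
Radius of convergence: R = |-7 − z₀| = |-8| = 8 (distance from z₀ to the singularity z = -7).

c_0 = -1/8, c_1 = 1/64, c_2 = -1/512, c_3 = 1/4096; R = 8.


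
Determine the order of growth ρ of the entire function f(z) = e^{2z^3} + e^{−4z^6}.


Each summand is entire of order 3 and 6 respectively (as in the single-exponential case). The order of a sum is at most the max of the orders, so ρ ≤ 6. For the lower bound: on |z|=r choose arg z so that -4z^6 is real positive; then |e^{-4z^6}| = e^{4r^6} while |e^{2z^3}| ≤ e^{2r^3} = o(e^{4r^6}). So |f| ≥ e^{4r^6}(1 − o(1)) and ρ ≥ 6. Hence ρ = max(3, 6) = 6.
Therefore ρ = 6.

Order ρ = 6.


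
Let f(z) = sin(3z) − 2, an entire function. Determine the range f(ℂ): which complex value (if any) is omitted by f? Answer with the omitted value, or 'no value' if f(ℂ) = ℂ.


Little Picard bounds the complement of f(ℂ) to at most one point.
sin is entire and surjective onto ℂ: for every w ∈ ℂ, sin(ζ) = w has a solution ζ ∈ ℂ (e.g., via the complex inverse arcsin). With ζ = 3z this gives z = ζ/(3). Then 1·sin(3z) takes every value in 1·ℂ = ℂ, and adding -2 is a bijection of ℂ. So f is surjective and omits no value. (Note: only on the real line is sin bounded by [−1, 1].)

Omitted value: no value.


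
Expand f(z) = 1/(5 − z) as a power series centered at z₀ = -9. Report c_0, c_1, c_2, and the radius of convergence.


Let w = z − z₀, so z = z₀ + w.
Then 5 − z = 5 − (z₀ + w) = (5 − z₀) − w = 14 − w.
f(z) = 1/(14 − w) = (1/(14)) · 1/(1 − w/(14)) = Σ_{n≥0} w^n / (14)^(n+1).
So c_n = 1/(14)^(n+1):
  c_0 = 1/(14)^1 = 1/14.
  c_1 = 1/(14)^2 = 1/196.
  c_2 = 1/(14)^3 = 1/2744.
The series is valid for |w/d| < 1, i.e. |z − z₀| < |d|.
Radius of convergence: R = |5 − z₀| = |14| = 14 (distance from z₀ to the singularity z = 5).

c_0 = 1/14, c_1 = 1/196, c_2 = 1/2744; R = 14.


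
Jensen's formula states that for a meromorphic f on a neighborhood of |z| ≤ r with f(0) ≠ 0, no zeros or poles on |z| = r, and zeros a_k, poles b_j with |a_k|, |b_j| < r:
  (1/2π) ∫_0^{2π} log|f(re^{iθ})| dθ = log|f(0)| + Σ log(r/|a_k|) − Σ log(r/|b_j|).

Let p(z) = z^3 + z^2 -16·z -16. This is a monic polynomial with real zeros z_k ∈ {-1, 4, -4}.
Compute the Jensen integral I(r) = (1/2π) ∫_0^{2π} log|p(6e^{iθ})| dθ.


Zeros: -4, -1, 4; r = 6.
Inside |z| < r: -4, -1, 4. Outside (|z| ≥ r): ∅.
p(0) = -16, so log|p(0)| = log(16) = 2.7726.
Apply Jensen: I(r) = log|p(0)| + Σ_k log(r/|z_k|), summed over zeros inside |z| < r.
  log(r/|z_k|) for z_k = -1: log(6/1) = 1.7918
  log(r/|z_k|) for z_k = 4: log(6/4) = 0.4055
  log(r/|z_k|) for z_k = -4: log(6/4) = 0.4055
Sum over inside zeros: 2.6027.
I(r) = log|p(0)| + (inside sum) = 2.7726 + 2.6027 = 5.3753.
Closed form (all zeros inside, monic): I(r) = n·log(r) = 3·log(6) = 5.3753. ✓

I(r) ≈ 5.3753.


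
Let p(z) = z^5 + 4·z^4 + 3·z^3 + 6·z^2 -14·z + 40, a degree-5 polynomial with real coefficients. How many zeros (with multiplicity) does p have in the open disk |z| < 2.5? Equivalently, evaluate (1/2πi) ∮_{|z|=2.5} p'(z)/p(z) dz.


The zeros of p are: (-1 + 2i), (-1 - 2i), -4, (1 + 1i), (1 - 1i).
Their magnitudes are: 2.236, 2.236, 4, 1.414, 1.414.
Zeros with |z| < R = 2.5: (-1 + 2i), (-1 - 2i), (1 + 1i), (1 - 1i).
Count = 4.
By the argument principle, (1/2πi) ∮_{|z|=R} p'(z)/p(z) dz equals exactly this count.

Number of zeros inside |z| < 2.5: 4.


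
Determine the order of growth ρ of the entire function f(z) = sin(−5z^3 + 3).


Write sin(w) = (e^{iw} ± e^{−iw})/(2 or 2i), so |sin(w)| ≤ e^{|w|}. With w = −5z^3 + 3, |w| ≤ 5r^3 + 3 on |z|=r, giving M(r) ≤ e^{5r^3 + 3} and ρ ≤ 3. For the lower bound, choose z on |z|=r with -5z^3 purely imaginary of modulus 5r^3; then |sin(−5z^3 + 3)| grows like e^{5r^3}/2, so ρ ≥ 3. Hence ρ = 3.
Therefore ρ = 3.

Order ρ = 3.


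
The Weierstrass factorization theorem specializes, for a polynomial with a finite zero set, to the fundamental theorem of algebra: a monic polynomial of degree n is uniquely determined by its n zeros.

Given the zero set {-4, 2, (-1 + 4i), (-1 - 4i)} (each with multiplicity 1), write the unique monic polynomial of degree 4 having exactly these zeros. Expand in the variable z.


The polynomial is p(z) = ∏_{α ∈ S} (z − α), where S = {-4, 2, (-1 + 4i), (-1 - 4i)}.
Expanding the product yields: p(z) = z^4 + 4·z^3 + 13·z^2 + 18·z -136.
Note conjugate pairs combine to real quadratics: (z − (-1+4i))(z − (-1−4i)) = z² + 2z + 17.
The resulting polynomial has degree 4 and real coefficients as required.

p(z) = z^4 + 4·z^3 + 13·z^2 + 18·z -136.


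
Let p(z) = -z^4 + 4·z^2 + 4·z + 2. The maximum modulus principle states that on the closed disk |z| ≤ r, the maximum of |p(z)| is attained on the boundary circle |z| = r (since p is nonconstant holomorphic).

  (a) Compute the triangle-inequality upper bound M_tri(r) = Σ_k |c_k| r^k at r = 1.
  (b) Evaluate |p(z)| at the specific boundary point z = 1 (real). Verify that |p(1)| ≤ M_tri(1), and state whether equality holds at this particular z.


Coefficients: c_0 = 2, c_1 = 4, c_2 = 4, c_3 = 0, c_4 = -1. Radius r = 1.
Part (a). Triangle bound: M_tri(r) = Σ_k |c_k| r^k
  = |2|·1^0 + |4|·1^1 + |4|·1^2 + |0|·1^3 + |-1|·1^4
  = 2 + 4 + 4 + 0 + 1 = 11.
This bounds M(r) := max_{|z|=r} |p(z)| from above; equality holds iff all terms c_k z^k can be made to align in phase at a single z on |z|=r.
Part (b). At z = 1 (real, on the circle |z| = r):
  p(1) = (2)·1^0 + (4)·1^1 + (4)·1^2 + (0)·1^3 + (-1)·1^4 = 9.
  |p(1)| = 9.
Check: |p(1)| = 9 ≤ 11 = M_tri(1). ✓ Equality does not hold at z = 1 (the coefficients have mixed signs, so the terms do not all align in phase there).

M_tri(1) = 11; |p(1)| = 9; equality at z=1: no.


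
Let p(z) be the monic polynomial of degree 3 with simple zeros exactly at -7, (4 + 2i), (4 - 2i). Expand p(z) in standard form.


The polynomial is p(z) = ∏_{α ∈ S} (z − α), where S = {-7, (4 + 2i), (4 - 2i)}.
Expanding the product yields: p(z) = z^3 -z^2 -36·z + 140.
Note conjugate pairs combine to real quadratics: (z − (4+2i))(z − (4−2i)) = z² − 8z + 20.
The resulting polynomial has degree 3 and real coefficients as required.

p(z) = z^3 -z^2 -36·z + 140.


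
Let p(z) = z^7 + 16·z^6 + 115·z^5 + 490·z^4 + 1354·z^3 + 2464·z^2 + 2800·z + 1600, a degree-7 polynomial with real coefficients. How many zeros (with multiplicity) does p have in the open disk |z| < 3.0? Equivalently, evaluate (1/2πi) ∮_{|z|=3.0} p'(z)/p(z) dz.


The zeros of p are: (-1 + 2i), (-1 - 2i), -4, (-3 + 1i), (-3 - 1i), (-2 + 2i), (-2 - 2i).
Their magnitudes are: 2.236, 2.236, 4, 3.162, 3.162, 2.828, 2.828.
Zeros with |z| < R = 3.0: (-1 + 2i), (-1 - 2i), (-2 + 2i), (-2 - 2i).
Count = 4.
By the argument principle, (1/2πi) ∮_{|z|=R} p'(z)/p(z) dz equals exactly this count.

Number of zeros inside |z| < 3.0: 4.


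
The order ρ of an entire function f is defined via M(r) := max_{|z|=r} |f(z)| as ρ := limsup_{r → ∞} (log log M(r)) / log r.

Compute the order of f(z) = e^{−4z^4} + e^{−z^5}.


Each summand is entire of order 4 and 5 respectively (as in the single-exponential case). The order of a sum is at most the max of the orders, so ρ ≤ 5. For the lower bound: on |z|=r choose arg z so that -1z^5 is real positive; then |e^{-1z^5}| = e^{1r^5} while |e^{-4z^4}| ≤ e^{4r^4} = o(e^{1r^5}). So |f| ≥ e^{1r^5}(1 − o(1)) and ρ ≥ 5. Hence ρ = max(4, 5) = 5.
Therefore ρ = 5.

Order ρ = 5.


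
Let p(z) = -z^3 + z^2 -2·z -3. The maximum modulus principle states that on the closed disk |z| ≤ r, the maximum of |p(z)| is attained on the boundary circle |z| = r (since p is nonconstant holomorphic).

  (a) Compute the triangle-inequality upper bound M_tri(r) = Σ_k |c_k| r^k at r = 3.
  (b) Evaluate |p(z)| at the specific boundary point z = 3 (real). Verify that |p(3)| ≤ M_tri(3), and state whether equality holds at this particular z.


Coefficients: c_0 = -3, c_1 = -2, c_2 = 1, c_3 = -1. Radius r = 3.
Part (a). Triangle bound: M_tri(r) = Σ_k |c_k| r^k
  = |-3|·3^0 + |-2|·3^1 + |1|·3^2 + |-1|·3^3
  = 3 + 6 + 9 + 27 = 45.
This bounds M(r) := max_{|z|=r} |p(z)| from above; equality holds iff all terms c_k z^k can be made to align in phase at a single z on |z|=r.
Part (b). At z = 3 (real, on the circle |z| = r):
  p(3) = (-3)·3^0 + (-2)·3^1 + (1)·3^2 + (-1)·3^3 = -27.
  |p(3)| = 27.
Check: |p(3)| = 27 ≤ 45 = M_tri(3). ✓ Equality does not hold at z = 3 (the coefficients have mixed signs, so the terms do not all align in phase there).

M_tri(3) = 45; |p(3)| = 27; equality at z=3: no.


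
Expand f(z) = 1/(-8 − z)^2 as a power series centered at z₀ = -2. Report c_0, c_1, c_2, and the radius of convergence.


Let w = z − z₀, so z = z₀ + w.
Then -8 − z = -8 − (z₀ + w) = (-8 − z₀) − w = -6 − w.
f(z) = 1/(-6 − w)^2 = (1/(-6)^2) · (1 − w/(-6))^{−2}.
By the binomial series (1−u)^{−2} = Σ_{n≥0} C(n+1, 1) u^n for |u|<1, with u = w/(-6):
  c_n = C(n+1, 1) / (-6)^(n+2).
  c_0 = 1/(-6)^2 = 1/36.
  c_1 = 2/(-6)^3 = -1/108.
  c_2 = 3/(-6)^4 = 1/432.
The series is valid for |w/d| < 1, i.e. |z − z₀| < |d|.
Radius of convergence: R = |-8 − z₀| = |-6| = 6 (distance from z₀ to the singularity z = -8).

c_0 = 1/36, c_1 = -1/108, c_2 = 1/432; R = 6.


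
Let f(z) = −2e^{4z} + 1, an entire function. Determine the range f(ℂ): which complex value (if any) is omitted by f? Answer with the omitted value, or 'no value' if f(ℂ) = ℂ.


Little Picard bounds the complement of f(ℂ) to at most one point.
e^{4z} is never zero on ℂ, so -2·e^{4z} takes every value in ℂ ∖ {0}. Adding 1 shifts the range to ℂ ∖ {1}. Thus f omits exactly the value 1.

Omitted value: 1.


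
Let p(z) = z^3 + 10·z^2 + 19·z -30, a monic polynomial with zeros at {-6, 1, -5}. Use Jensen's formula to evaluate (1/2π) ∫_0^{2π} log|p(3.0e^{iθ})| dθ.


Zeros: -6, -5, 1; r = 3.0.
Inside |z| < r: 1. Outside (|z| ≥ r): -6, -5.
p(0) = -30, so log|p(0)| = log(30) = 3.4012.
Apply Jensen: I(r) = log|p(0)| + Σ_k log(r/|z_k|), summed over zeros inside |z| < r.
  log(r/|z_k|) for z_k = 1: log(3.0/1) = 1.0986
  Outside zeros (-6, -5) contribute nothing to the Jensen sum.
Sum over inside zeros: 1.0986.
I(r) = log|p(0)| + (inside sum) = 3.4012 + 1.0986 = 4.4998.
Note: since some zeros are outside |z| ≤ r, the simplified n·log(r) form does NOT apply — only the inside zeros contribute.

I(r) ≈ 4.4998.


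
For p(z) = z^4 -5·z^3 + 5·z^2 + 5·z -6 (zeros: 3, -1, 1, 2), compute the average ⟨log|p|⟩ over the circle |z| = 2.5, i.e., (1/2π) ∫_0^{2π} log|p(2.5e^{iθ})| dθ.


Zeros: -1, 1, 2, 3; r = 2.5.
Inside |z| < r: -1, 1, 2. Outside (|z| ≥ r): 3.
p(0) = -6, so log|p(0)| = log(6) = 1.7918.
Apply Jensen: I(r) = log|p(0)| + Σ_k log(r/|z_k|), summed over zeros inside |z| < r.
  log(r/|z_k|) for z_k = -1: log(2.5/1) = 0.9163
  log(r/|z_k|) for z_k = 1: log(2.5/1) = 0.9163
  log(r/|z_k|) for z_k = 2: log(2.5/2) = 0.2231
  Outside zeros (3) contribute nothing to the Jensen sum.
Sum over inside zeros: 2.0557.
I(r) = log|p(0)| + (inside sum) = 1.7918 + 2.0557 = 3.8475.
Note: since some zeros are outside |z| ≤ r, the simplified n·log(r) form does NOT apply — only the inside zeros contribute.

I(r) ≈ 3.8475.


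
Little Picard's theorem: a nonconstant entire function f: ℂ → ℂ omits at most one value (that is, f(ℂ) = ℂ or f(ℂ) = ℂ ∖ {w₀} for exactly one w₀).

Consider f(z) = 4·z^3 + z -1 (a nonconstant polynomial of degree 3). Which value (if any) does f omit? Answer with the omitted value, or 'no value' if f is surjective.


Little Picard bounds the complement of f(ℂ) to at most one point.
For every w ∈ ℂ, the equation p(z) − w = 0 is a nonconstant polynomial in z and hence has at least one root by the fundamental theorem of algebra. So p is surjective onto ℂ, omitting no value.

Omitted value: no value.


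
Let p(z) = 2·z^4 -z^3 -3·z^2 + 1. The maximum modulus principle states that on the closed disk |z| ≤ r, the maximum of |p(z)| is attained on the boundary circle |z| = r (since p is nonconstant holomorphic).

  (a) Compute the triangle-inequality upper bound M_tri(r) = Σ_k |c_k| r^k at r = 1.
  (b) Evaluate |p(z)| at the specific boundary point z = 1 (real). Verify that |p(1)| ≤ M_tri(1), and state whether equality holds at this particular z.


Coefficients: c_0 = 1, c_1 = 0, c_2 = -3, c_3 = -1, c_4 = 2. Radius r = 1.
Part (a). Triangle bound: M_tri(r) = Σ_k |c_k| r^k
  = |1|·1^0 + |0|·1^1 + |-3|·1^2 + |-1|·1^3 + |2|·1^4
  = 1 + 0 + 3 + 1 + 2 = 7.
This bounds M(r) := max_{|z|=r} |p(z)| from above; equality holds iff all terms c_k z^k can be made to align in phase at a single z on |z|=r.
Part (b). At z = 1 (real, on the circle |z| = r):
  p(1) = (1)·1^0 + (0)·1^1 + (-3)·1^2 + (-1)·1^3 + (2)·1^4 = -1.
  |p(1)| = 1.
Check: |p(1)| = 1 ≤ 7 = M_tri(1). ✓ Equality does not hold at z = 1 (the coefficients have mixed signs, so the terms do not all align in phase there).

M_tri(1) = 7; |p(1)| = 1; equality at z=1: no.


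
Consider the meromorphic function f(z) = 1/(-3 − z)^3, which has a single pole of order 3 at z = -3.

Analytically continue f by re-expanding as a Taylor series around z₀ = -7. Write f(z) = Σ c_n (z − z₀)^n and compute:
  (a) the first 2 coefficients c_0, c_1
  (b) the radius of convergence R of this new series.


Let w = z − z₀, so z = z₀ + w.
Then -3 − z = -3 − (z₀ + w) = (-3 − z₀) − w = 4 − w.
f(z) = 1/(4 − w)^3 = (1/(4)^3) · (1 − w/(4))^{−3}.
By the binomial series (1−u)^{−3} = Σ_{n≥0} C(n+2, 2) u^n for |u|<1, with u = w/(4):
  c_n = C(n+2, 2) / (4)^(n+3).
  c_0 = 1/(4)^3 = 1/64.
  c_1 = 3/(4)^4 = 3/256.
The series is valid for |w/d| < 1, i.e. |z − z₀| < |d|.
Radius of convergence: R = |-3 − z₀| = |4| = 4 (distance from z₀ to the singularity z = -3).

c_0 = 1/64, c_1 = 3/256; R = 4.


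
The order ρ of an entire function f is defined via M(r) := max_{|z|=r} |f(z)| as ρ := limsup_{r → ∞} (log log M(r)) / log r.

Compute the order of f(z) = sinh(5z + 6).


sinh(w) is a linear combination of e^{iw} and e^{−iw} (or e^w, e^{−w} in the hyperbolic case), so |sinh(w)| ≤ e^{|w|}. With w = 5z + 6, |w| ≤ 5|z| + 6 = 5r + 6 on |z| = r, giving M(r) ≤ e^{5r + 6}, so ρ ≤ 1. On a suitable ray (z = it for sin/cos; z = t for sinh/cosh, t real → ∞), |sinh(5z + 6)| grows like e^{5|t|}/2, so ρ ≥ 1. Hence ρ = 1.
Therefore ρ = 1.

Order ρ = 1.


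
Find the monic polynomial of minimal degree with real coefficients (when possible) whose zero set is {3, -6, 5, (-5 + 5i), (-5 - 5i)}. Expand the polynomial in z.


The polynomial is p(z) = ∏_{α ∈ S} (z − α), where S = {3, -6, 5, (-5 + 5i), (-5 - 5i)}.
Expanding the product yields: p(z) = z^5 + 8·z^4 -3·z^3 -340·z^2 -750·z + 4500.
Note conjugate pairs combine to real quadratics: (z − (-5+5i))(z − (-5−5i)) = z² + 10z + 50.
The resulting polynomial has degree 5 and real coefficients as required.

p(z) = z^5 + 8·z^4 -3·z^3 -340·z^2 -750·z + 4500.


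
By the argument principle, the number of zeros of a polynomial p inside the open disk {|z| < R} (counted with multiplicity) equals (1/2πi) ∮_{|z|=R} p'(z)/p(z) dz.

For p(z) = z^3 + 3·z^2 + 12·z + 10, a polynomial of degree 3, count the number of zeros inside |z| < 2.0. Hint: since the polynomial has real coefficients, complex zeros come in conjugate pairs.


The zeros of p are: -1, (-1 + 3i), (-1 - 3i).
Their magnitudes are: 1, 3.162, 3.162.
Zeros with |z| < R = 2.0: -1.
Count = 1.
By the argument principle, (1/2πi) ∮_{|z|=R} p'(z)/p(z) dz equals exactly this count.

Number of zeros inside |z| < 2.0: 1.


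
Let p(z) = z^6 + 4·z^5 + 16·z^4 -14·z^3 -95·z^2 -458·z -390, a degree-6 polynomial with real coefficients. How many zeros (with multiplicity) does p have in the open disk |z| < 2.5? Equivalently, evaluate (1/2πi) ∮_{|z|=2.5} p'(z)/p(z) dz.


The zeros of p are: -1, (-1 + 3i), (-1 - 3i), (-2 + 3i), (-2 - 3i), 3.
Their magnitudes are: 1, 3.162, 3.162, 3.606, 3.606, 3.
Zeros with |z| < R = 2.5: -1.
Count = 1.
By the argument principle, (1/2πi) ∮_{|z|=R} p'(z)/p(z) dz equals exactly this count.

Number of zeros inside |z| < 2.5: 1.


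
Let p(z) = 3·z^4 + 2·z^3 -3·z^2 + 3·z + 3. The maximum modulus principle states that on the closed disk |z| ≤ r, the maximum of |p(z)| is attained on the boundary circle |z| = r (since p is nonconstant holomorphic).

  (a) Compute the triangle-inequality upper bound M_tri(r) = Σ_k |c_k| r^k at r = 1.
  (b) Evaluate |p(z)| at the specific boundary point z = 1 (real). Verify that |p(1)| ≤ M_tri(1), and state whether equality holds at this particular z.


Coefficients: c_0 = 3, c_1 = 3, c_2 = -3, c_3 = 2, c_4 = 3. Radius r = 1.
Part (a). Triangle bound: M_tri(r) = Σ_k |c_k| r^k
  = |3|·1^0 + |3|·1^1 + |-3|·1^2 + |2|·1^3 + |3|·1^4
  = 3 + 3 + 3 + 2 + 3 = 14.
This bounds M(r) := max_{|z|=r} |p(z)| from above; equality holds iff all terms c_k z^k can be made to align in phase at a single z on |z|=r.
Part (b). At z = 1 (real, on the circle |z| = r):
  p(1) = (3)·1^0 + (3)·1^1 + (-3)·1^2 + (2)·1^3 + (3)·1^4 = 8.
  |p(1)| = 8.
Check: |p(1)| = 8 ≤ 14 = M_tri(1). ✓ Equality does not hold at z = 1 (the coefficients have mixed signs, so the terms do not all align in phase there).

M_tri(1) = 14; |p(1)| = 8; equality at z=1: no.


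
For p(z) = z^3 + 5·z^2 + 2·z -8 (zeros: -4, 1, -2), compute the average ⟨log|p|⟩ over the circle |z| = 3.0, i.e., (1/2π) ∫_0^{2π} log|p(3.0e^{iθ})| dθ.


Zeros: -4, -2, 1; r = 3.0.
Inside |z| < r: -2, 1. Outside (|z| ≥ r): -4.
p(0) = -8, so log|p(0)| = log(8) = 2.0794.
Apply Jensen: I(r) = log|p(0)| + Σ_k log(r/|z_k|), summed over zeros inside |z| < r.
  log(r/|z_k|) for z_k = 1: log(3.0/1) = 1.0986
  log(r/|z_k|) for z_k = -2: log(3.0/2) = 0.4055
  Outside zeros (-4) contribute nothing to the Jensen sum.
Sum over inside zeros: 1.5041.
I(r) = log|p(0)| + (inside sum) = 2.0794 + 1.5041 = 3.5835.
Note: since some zeros are outside |z| ≤ r, the simplified n·log(r) form does NOT apply — only the inside zeros contribute.

I(r) ≈ 3.5835.


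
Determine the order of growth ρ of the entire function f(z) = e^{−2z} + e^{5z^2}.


Each summand is entire of order 1 and 2 respectively (as in the single-exponential case). The order of a sum is at most the max of the orders, so ρ ≤ 2. For the lower bound: on |z|=r choose arg z so that 5z^2 is real positive; then |e^{5z^2}| = e^{5r^2} while |e^{-2z}| ≤ e^{2r^1} = o(e^{5r^2}). So |f| ≥ e^{5r^2}(1 − o(1)) and ρ ≥ 2. Hence ρ = max(1, 2) = 2.
Therefore ρ = 2.

Order ρ = 2.


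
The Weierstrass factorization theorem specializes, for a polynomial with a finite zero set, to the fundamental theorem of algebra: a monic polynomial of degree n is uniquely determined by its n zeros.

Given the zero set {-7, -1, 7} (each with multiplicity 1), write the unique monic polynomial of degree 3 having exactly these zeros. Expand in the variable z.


The polynomial is p(z) = ∏_{α ∈ S} (z − α), where S = {-7, -1, 7}.
Expanding the product yields: p(z) = z^3 + z^2 -49·z -49.
The resulting polynomial has degree 3 and real coefficients as required.

p(z) = z^3 + z^2 -49·z -49.


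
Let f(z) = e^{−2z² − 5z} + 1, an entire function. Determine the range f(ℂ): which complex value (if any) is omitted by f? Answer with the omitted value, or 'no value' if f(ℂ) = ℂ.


Little Picard bounds the complement of f(ℂ) to at most one point.
The exponent g(z) = −2z² − 5z is a nonconstant polynomial, hence surjective onto ℂ. So e^{g(z)} takes every value in {e^w : w ∈ ℂ} = ℂ ∖ {0}. Adding 1 shifts the range to ℂ ∖ {1}. f omits exactly 1.

Omitted value: 1.


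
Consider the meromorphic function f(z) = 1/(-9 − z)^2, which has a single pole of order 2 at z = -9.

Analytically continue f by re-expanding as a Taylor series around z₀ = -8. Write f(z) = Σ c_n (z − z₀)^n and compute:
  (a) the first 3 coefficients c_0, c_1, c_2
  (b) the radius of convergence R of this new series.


Let w = z − z₀, so z = z₀ + w.
Then -9 − z = -9 − (z₀ + w) = (-9 − z₀) − w = -1 − w.
f(z) = 1/(-1 − w)^2 = (1/(-1)^2) · (1 − w/(-1))^{−2}.
By the binomial series (1−u)^{−2} = Σ_{n≥0} C(n+1, 1) u^n for |u|<1, with u = w/(-1):
  c_n = C(n+1, 1) / (-1)^(n+2).
  c_0 = 1/(-1)^2 = 1.
  c_1 = 2/(-1)^3 = -2.
  c_2 = 3/(-1)^4 = 3.
The series is valid for |w/d| < 1, i.e. |z − z₀| < |d|.
Radius of convergence: R = |-9 − z₀| = |-1| = 1 (distance from z₀ to the singularity z = -9).

c_0 = 1, c_1 = -2, c_2 = 3; R = 1.


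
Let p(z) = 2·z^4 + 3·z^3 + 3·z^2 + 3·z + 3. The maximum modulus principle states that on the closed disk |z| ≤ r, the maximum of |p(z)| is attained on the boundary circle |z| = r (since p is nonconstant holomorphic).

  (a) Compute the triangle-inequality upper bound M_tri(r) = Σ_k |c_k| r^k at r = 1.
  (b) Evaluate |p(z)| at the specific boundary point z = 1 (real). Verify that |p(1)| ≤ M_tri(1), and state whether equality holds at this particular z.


Coefficients: c_0 = 3, c_1 = 3, c_2 = 3, c_3 = 3, c_4 = 2. Radius r = 1.
Part (a). Triangle bound: M_tri(r) = Σ_k |c_k| r^k
  = |3|·1^0 + |3|·1^1 + |3|·1^2 + |3|·1^3 + |2|·1^4
  = 3 + 3 + 3 + 3 + 2 = 14.
This bounds M(r) := max_{|z|=r} |p(z)| from above; equality holds iff all terms c_k z^k can be made to align in phase at a single z on |z|=r.
Part (b). At z = 1 (real, on the circle |z| = r):
  p(1) = (3)·1^0 + (3)·1^1 + (3)·1^2 + (3)·1^3 + (2)·1^4 = 14.
  |p(1)| = 14.
Since all nonzero coefficients share the same sign, |p(1)| = 14 = M_tri(1); the triangle bound is attained at z = 1, so in fact M(r) = 14.

M_tri(1) = 14; |p(1)| = 14; equality at z=1: yes.


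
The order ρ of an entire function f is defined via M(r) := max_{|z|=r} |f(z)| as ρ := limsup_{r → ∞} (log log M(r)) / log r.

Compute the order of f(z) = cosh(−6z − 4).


cosh(w) is a linear combination of e^{iw} and e^{−iw} (or e^w, e^{−w} in the hyperbolic case), so |cosh(w)| ≤ e^{|w|}. With w = −6z − 4, |w| ≤ 6|z| + 4 = 6r + 4 on |z| = r, giving M(r) ≤ e^{6r + 4}, so ρ ≤ 1. On a suitable ray (z = it for sin/cos; z = t for sinh/cosh, t real → ∞), |cosh(−6z − 4)| grows like e^{6|t|}/2, so ρ ≥ 1. Hence ρ = 1.
Therefore ρ = 1.

Order ρ = 1.


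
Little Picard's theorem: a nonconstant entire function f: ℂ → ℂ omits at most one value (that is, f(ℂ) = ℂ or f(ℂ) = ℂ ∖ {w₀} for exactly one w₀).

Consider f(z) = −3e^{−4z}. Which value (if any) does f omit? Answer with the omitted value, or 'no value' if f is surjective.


Little Picard bounds the complement of f(ℂ) to at most one point.
e^{−4z} is never zero on ℂ, so -3·e^{−4z} takes every value in ℂ ∖ {0}. Adding 0 shifts the range to ℂ ∖ {0}. Thus f omits exactly the value 0.

Omitted value: 0.


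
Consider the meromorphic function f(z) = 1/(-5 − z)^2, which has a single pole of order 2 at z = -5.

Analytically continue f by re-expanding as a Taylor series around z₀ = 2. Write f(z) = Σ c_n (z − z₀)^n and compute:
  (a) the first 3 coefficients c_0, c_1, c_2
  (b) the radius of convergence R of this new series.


Let w = z − z₀, so z = z₀ + w.
Then -5 − z = -5 − (z₀ + w) = (-5 − z₀) − w = -7 − w.
f(z) = 1/(-7 − w)^2 = (1/(-7)^2) · (1 − w/(-7))^{−2}.
By the binomial series (1−u)^{−2} = Σ_{n≥0} C(n+1, 1) u^n for |u|<1, with u = w/(-7):
  c_n = C(n+1, 1) / (-7)^(n+2).
  c_0 = 1/(-7)^2 = 1/49.
  c_1 = 2/(-7)^3 = -2/343.
  c_2 = 3/(-7)^4 = 3/2401.
The series is valid for |w/d| < 1, i.e. |z − z₀| < |d|.
Radius of convergence: R = |-5 − z₀| = |-7| = 7 (distance from z₀ to the singularity z = -5).

c_0 = 1/49, c_1 = -2/343, c_2 = 3/2401; R = 7.


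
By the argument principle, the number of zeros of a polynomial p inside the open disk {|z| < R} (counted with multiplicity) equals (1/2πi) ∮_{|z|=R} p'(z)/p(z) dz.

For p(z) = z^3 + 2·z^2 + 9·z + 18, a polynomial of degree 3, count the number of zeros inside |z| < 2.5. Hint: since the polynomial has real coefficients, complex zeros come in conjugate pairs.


The zeros of p are: -2, (0 + 3i), (0 - 3i).
Their magnitudes are: 2, 3, 3.
Zeros with |z| < R = 2.5: -2.
Count = 1.
By the argument principle, (1/2πi) ∮_{|z|=R} p'(z)/p(z) dz equals exactly this count.

Number of zeros inside |z| < 2.5: 1.


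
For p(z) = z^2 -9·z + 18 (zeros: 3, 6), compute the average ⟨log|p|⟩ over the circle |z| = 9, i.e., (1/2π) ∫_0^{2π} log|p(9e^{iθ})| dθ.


Zeros: 3, 6; r = 9.
Inside |z| < r: 3, 6. Outside (|z| ≥ r): ∅.
p(0) = 18, so log|p(0)| = log(18) = 2.8904.
Apply Jensen: I(r) = log|p(0)| + Σ_k log(r/|z_k|), summed over zeros inside |z| < r.
  log(r/|z_k|) for z_k = 3: log(9/3) = 1.0986
  log(r/|z_k|) for z_k = 6: log(9/6) = 0.4055
Sum over inside zeros: 1.5041.
I(r) = log|p(0)| + (inside sum) = 2.8904 + 1.5041 = 4.3944.
Closed form (all zeros inside, monic): I(r) = n·log(r) = 2·log(9) = 4.3944. ✓

I(r) ≈ 4.3944.
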